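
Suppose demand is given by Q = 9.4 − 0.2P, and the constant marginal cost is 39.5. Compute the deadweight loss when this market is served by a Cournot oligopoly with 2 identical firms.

DWL = 0.625

Inverting demand: P = 47 − 5Q.
Under competition P = MC = 39.5, so Q = (47 − 39.5)/5 = 1.5.
In a 2-firm Cournot equilibrium, symmetry and the first-order condition give q = (47 − 39.5)/(15) = 0.5. So Q = 1 and P = 42.
DWL is the triangle between Q = 1 and Q = 1.5: ½·(1.5 − 1)·(42 − 39.5) = 0.625.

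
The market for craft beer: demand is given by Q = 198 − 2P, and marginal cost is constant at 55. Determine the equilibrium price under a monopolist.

Inverting demand: P = 99 − 0.5Q.
Monopoly sets MR = MC: 99 − Q = 55 ⇒ Q = 44, P = 99 − 0.5·44 = 77.

P = 77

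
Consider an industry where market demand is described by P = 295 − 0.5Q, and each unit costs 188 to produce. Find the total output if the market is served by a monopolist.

Monopoly sets MR = MC: 295 − Q = 188 ⇒ Q = 107, P = 295 − 0.5·107 = 241.5.

Q = 107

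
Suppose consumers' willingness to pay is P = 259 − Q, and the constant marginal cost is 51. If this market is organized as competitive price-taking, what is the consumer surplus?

CS = 21632

Perfect competition: P = MC = 51, so 259 − Q = 51 and Q = 208.
CS = ½·(259 − 51)·208 = 21632.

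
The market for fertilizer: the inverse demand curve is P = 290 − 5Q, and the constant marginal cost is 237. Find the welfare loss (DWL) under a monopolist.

Competitive firms price at marginal cost: P = 237, giving Q = 10.6.
A monopolist chooses Q where MR = MC. MR = 290 − 10Q; setting this equal to 237 gives Q = 5.3 and P = 263.5.
DWL is the triangle between Q = 5.3 and Q = 10.6: ½·(10.6 − 5.3)·(263.5 − 237) = 70.225.

DWL = 70.225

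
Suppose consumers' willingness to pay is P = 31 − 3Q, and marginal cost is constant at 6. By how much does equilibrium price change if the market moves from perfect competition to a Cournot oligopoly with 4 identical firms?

Competitive firms price at marginal cost: P = 6, giving Q = 25/3.
With 4 symmetric Cournot firms, each firm's FOC gives 31 − 15q = 6, so q = 5/3, Q = 4·5/3 = 20/3, and P = 11.
Change in equilibrium price: 11 − 6 = 5.

P rises by 5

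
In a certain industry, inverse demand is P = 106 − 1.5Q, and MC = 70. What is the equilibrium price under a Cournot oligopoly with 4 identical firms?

P = 77.2

In a 4-firm Cournot equilibrium, symmetry and the first-order condition give q = (106 − 70)/(7.5) = 4.8. So Q = 19.2 and P = 77.2.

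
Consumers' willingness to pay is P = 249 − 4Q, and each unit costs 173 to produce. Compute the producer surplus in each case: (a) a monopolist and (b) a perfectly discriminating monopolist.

Monopoly: PS = 361; Perfect PD: PS = 722

Monopoly sets MR = MC: 249 − 8Q = 173 ⇒ Q = 9.5, P = 249 − 4·9.5 = 211.
PS = (211 − 173)·9.5 = 361.
A perfectly discriminating monopolist sells every unit with P(Q) ≥ MC(Q), so output equals the competitive quantity Q = 19. Each buyer pays their reservation price, so CS = 0 and the firm captures all surplus.
PS = ½·(249 − 173)·19 = 722.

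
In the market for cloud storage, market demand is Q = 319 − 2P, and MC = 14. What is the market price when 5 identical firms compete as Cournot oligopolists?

Inverting demand: P = 159.5 − 0.5Q.
In a 5-firm Cournot equilibrium, symmetry and the first-order condition give q = (159.5 − 14)/(3) = 48.5. So Q = 242.5 and P = 38.25.

P = 38.25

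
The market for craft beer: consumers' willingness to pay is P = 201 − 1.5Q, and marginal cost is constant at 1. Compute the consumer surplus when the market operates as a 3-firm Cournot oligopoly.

CS = 7500

With 3 symmetric Cournot firms, each firm's FOC gives 201 − 6q = 1, so q = 100/3, Q = 3·100/3 = 100, and P = 51.
CS = ½·(201 − 51)·100 = 7500.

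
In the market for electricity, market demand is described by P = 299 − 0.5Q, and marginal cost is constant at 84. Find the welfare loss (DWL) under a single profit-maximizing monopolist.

Under competition P = MC = 84, so Q = (299 − 84)/0.5 = 430.
A monopolist chooses Q where MR = MC. MR = 299 − Q; setting this equal to 84 gives Q = 215 and P = 191.5.
DWL is the triangle between Q = 215 and Q = 430: ½·(430 − 215)·(191.5 − 84) = 11556.25.

DWL = 11556.25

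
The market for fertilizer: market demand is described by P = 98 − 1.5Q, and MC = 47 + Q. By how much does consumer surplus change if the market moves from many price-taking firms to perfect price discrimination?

CS falls by 312.12

Under competition P = MC: 98 − 1.5Q = 47 + Q ⇒ Q = 20.4, P = 67.4.
CS = ½·(98 − 67.4)·20.4 = 312.12.
A perfectly discriminating monopolist sells every unit with P(Q) ≥ MC(Q), so output equals the competitive quantity Q = 20.4. Each buyer pays their reservation price, so CS = 0 and the firm captures all surplus.
CS = 0.
Change in consumer surplus: 0 − 312.12 = −312.12.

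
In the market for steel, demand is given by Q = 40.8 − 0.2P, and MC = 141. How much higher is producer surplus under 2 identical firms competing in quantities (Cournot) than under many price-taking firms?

PS rises by 176.4

Inverting demand: P = 204 − 5Q.
Under competition P = MC = 141, so Q = (204 − 141)/5 = 12.6.
PS = (141 − 141)·12.6 = 0.
In a 2-firm Cournot equilibrium, symmetry and the first-order condition give q = (204 − 141)/(15) = 4.2. So Q = 8.4 and P = 162.
PS = (162 − 141)·8.4 = 176.4.
Change in producer surplus: 176.4 − 0 = 176.4.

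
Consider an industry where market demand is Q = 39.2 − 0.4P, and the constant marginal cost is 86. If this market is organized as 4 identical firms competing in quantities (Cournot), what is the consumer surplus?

Inverting demand: P = 98 − 2.5Q.
Cournot with 4 identical firms: the symmetric best-response condition is 98 − 12.5q = 86. Each firm produces q = 0.96, total output Q = 3.84, price P = 88.4.
CS = ½·(98 − 88.4)·3.84 = 18.432.

CS = 18.432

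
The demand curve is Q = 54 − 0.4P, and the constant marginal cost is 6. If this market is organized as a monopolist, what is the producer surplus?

Inverting demand: P = 135 − 2.5Q.
The monopolist equates marginal revenue to marginal cost: 135 − 5Q = 6, so Q = 25.8. From demand, P = 70.5.
PS = (70.5 − 6)·25.8 = 1664.1.

PS = 1664.1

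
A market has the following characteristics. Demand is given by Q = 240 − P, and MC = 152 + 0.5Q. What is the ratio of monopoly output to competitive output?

Q_m/Q_c = 0.6

Inverting demand: P = 240 − Q.
A monopolist chooses Q where MR = MC. MR = 240 − 2Q; setting this equal to 152 + 0.5Q gives Q = 35.2 and P = 204.8.
Competitive equilibrium sets price equal to marginal cost: 240 − Q = 152 + 0.5Q, so Q = 176/3 and P = 544/3.
Ratio Q_m/Q_c = 35.2/(176/3) = 0.6.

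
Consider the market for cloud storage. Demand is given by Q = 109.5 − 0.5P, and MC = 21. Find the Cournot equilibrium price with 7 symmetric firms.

P = 45.75

Inverting demand: P = 219 − 2Q.
With 7 symmetric Cournot firms, each firm's FOC gives 219 − 16q = 21, so q = 12.375, Q = 7·12.375 = 86.625, and P = 45.75.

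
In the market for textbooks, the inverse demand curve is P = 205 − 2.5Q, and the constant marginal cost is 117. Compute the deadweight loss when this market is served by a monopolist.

Perfect competition: P = MC = 117, so 205 − 2.5Q = 117 and Q = 35.2.
Monopoly sets MR = MC: 205 − 5Q = 117 ⇒ Q = 17.6, P = 205 − 2.5·17.6 = 161.
DWL is the triangle between Q = 17.6 and Q = 35.2: ½·(35.2 − 17.6)·(161 − 117) = 387.2.

DWL = 387.2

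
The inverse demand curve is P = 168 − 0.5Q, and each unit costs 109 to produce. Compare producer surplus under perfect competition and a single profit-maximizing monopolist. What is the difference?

Perfect competition: P = MC = 109, so 168 − 0.5Q = 109 and Q = 118.
PS = (109 − 109)·118 = 0.
The monopolist equates marginal revenue to marginal cost: 168 − Q = 109, so Q = 59. From demand, P = 138.5.
PS = (138.5 − 109)·59 = 1740.5.
Change in producer surplus: 1740.5 − 0 = 1740.5.

Producer surplus rises by 1740.5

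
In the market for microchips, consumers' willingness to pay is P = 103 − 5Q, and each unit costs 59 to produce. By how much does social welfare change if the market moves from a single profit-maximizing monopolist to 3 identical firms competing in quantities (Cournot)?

A monopolist chooses Q where MR = MC. MR = 103 − 10Q; setting this equal to 59 gives Q = 4.4 and P = 81.
CS = ½·(103 − 81)·4.4 = 48.4; PS = (81 − 59)·4.4 = 96.8; TS = 145.2.
Cournot with 3 identical firms: the symmetric best-response condition is 103 − 20q = 59. Each firm produces q = 2.2, total output Q = 6.6, price P = 70.
CS = ½·(103 − 70)·6.6 = 108.9; PS = (70 − 59)·6.6 = 72.6; TS = 181.5.
Change in social welfare: 181.5 − 145.2 = 36.3.

Social welfare rises by 36.3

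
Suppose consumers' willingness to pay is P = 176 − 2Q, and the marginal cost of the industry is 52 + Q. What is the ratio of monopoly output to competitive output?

Monopoly sets MR = MC: 176 − 4Q = 52 + Q ⇒ Q = 24.8, P = 176 − 2·24.8 = 126.4.
Under competition P = MC: 176 − 2Q = 52 + Q ⇒ Q = 124/3, P = 280/3.
Ratio Q_m/Q_c = 24.8/(124/3) = 0.6.

Q_m/Q_c = 0.6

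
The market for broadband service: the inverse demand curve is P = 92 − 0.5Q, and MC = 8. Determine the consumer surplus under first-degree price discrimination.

Under first-degree price discrimination the firm charges each unit its demand price and produces up to where P = MC, i.e. Q = 168. Consumer surplus is zero; producer surplus equals total surplus.
CS = 0.

CS = 0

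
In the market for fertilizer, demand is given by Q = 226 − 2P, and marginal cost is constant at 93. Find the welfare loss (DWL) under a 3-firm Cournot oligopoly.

DWL = 25

Inverting demand: P = 113 − 0.5Q.
Under competition P = MC = 93, so Q = (113 − 93)/0.5 = 40.
With 3 symmetric Cournot firms, each firm's FOC gives 113 − 2q = 93, so q = 10, Q = 3·10 = 30, and P = 98.
DWL is the triangle between Q = 30 and Q = 40: ½·(40 − 30)·(98 − 93) = 25.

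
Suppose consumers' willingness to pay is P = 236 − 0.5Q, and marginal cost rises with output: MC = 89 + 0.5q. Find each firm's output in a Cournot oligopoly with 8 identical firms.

q_i = 29.4

With 8 symmetric Cournot firms, each firm's FOC gives 236 − 4.5q = 89 + 0.5q, so q = 29.4, Q = 8·29.4 = 235.2, and P = 118.4.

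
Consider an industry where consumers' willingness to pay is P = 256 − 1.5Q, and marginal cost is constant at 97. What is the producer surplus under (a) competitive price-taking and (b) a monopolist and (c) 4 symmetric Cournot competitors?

Competitive firms price at marginal cost: P = 97, giving Q = 106.
PS = (97 − 97)·106 = 0.
Monopoly sets MR = MC: 256 − 3Q = 97 ⇒ Q = 53, P = 256 − 1.5·53 = 176.5.
PS = (176.5 − 97)·53 = 4213.5.
With 4 symmetric Cournot firms, each firm's FOC gives 256 − 7.5q = 97, so q = 21.2, Q = 4·21.2 = 84.8, and P = 128.8.
PS = (128.8 − 97)·84.8 = 2696.64.

Competition: PS = 0; Monopoly: PS = 4213.5; Cournot: PS = 2696.64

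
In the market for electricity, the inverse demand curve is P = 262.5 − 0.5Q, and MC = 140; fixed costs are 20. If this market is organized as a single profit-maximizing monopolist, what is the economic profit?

Monopoly sets MR = MC: 262.5 − Q = 140 ⇒ Q = 122.5, P = 262.5 − 0.5·122.5 = 201.25.
Profit = (201.25 − 140)·122.5 − 20 = 7483.125.

Profit = 7483.125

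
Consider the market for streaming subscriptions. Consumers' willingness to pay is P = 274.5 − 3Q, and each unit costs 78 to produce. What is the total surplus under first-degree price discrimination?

A perfectly discriminating monopolist sells every unit with P(Q) ≥ MC(Q), so output equals the competitive quantity Q = 65.5. Each buyer pays their reservation price, so CS = 0 and the firm captures all surplus.
TS = 6435.375 (equal to competitive TS).

TS = 6435.375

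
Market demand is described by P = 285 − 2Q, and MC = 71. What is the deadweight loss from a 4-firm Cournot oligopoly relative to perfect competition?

Under competition P = MC = 71, so Q = (285 − 71)/2 = 107.
In a 4-firm Cournot equilibrium, symmetry and the first-order condition give q = (285 − 71)/(10) = 21.4. So Q = 85.6 and P = 113.8.
DWL is the triangle between Q = 85.6 and Q = 107: ½·(107 − 85.6)·(113.8 − 71) = 457.96.

DWL = 457.96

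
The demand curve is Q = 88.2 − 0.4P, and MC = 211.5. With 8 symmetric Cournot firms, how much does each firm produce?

q_i = 0.4

Inverting demand: P = 220.5 − 2.5Q.
With 8 symmetric Cournot firms, each firm's FOC gives 220.5 − 22.5q = 211.5, so q = 0.4, Q = 8·0.4 = 3.2, and P = 212.5.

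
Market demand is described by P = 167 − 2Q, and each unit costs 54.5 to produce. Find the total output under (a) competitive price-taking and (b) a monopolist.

Competition: Q = 56.25; Monopoly: Q = 28.125

Competitive firms price at marginal cost: P = 54.5, giving Q = 56.25.
Monopoly sets MR = MC: 167 − 4Q = 54.5 ⇒ Q = 28.125, P = 167 − 2·28.125 = 110.75.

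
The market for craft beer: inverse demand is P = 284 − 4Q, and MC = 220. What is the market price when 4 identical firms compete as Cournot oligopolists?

P = 232.8

Cournot with 4 identical firms: the symmetric best-response condition is 284 − 20q = 220. Each firm produces q = 3.2, total output Q = 12.8, price P = 232.8.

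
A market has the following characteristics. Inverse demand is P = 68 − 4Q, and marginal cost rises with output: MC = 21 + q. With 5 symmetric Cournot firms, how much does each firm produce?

q_i = 1.88

With 5 symmetric Cournot firms, each firm's FOC gives 68 − 24q = 21 + q, so q = 1.88, Q = 5·1.88 = 9.4, and P = 30.4.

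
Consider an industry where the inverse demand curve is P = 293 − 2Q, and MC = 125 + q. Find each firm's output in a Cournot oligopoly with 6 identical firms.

q_i = 11.2

In a 6-firm Cournot equilibrium, symmetry and the first-order condition give q = (293 − 125)/(15) = 11.2. So Q = 67.2 and P = 158.6.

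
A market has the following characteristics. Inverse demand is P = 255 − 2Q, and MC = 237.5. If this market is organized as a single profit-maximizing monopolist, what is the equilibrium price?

P = 246.25

Monopoly sets MR = MC: 255 − 4Q = 237.5 ⇒ Q = 4.375, P = 255 − 2·4.375 = 246.25.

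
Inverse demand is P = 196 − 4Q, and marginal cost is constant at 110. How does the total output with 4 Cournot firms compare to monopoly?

Cournot with 4 identical firms: the symmetric best-response condition is 196 − 20q = 110. Each firm produces q = 4.3, total output Q = 17.2, price P = 127.2.
Monopoly sets MR = MC: 196 − 8Q = 110 ⇒ Q = 10.75, P = 196 − 4·10.75 = 153.

Cournot: Q = 17.2; Monopoly: Q = 10.75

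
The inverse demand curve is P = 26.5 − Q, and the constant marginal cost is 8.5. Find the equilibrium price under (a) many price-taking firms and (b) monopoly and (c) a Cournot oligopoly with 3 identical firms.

Under competition P = MC = 8.5, so Q = (26.5 − 8.5)/1 = 18.
The monopolist equates marginal revenue to marginal cost: 26.5 − 2Q = 8.5, so Q = 9. From demand, P = 17.5.
With 3 symmetric Cournot firms, each firm's FOC gives 26.5 − 4q = 8.5, so q = 4.5, Q = 3·4.5 = 13.5, and P = 13.

Competition: P = 8.5; Monopoly: P = 17.5; Cournot: P = 13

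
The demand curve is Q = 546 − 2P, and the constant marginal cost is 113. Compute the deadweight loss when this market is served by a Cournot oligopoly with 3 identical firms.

Inverting demand: P = 273 − 0.5Q.
Under competition P = MC = 113, so Q = (273 − 113)/0.5 = 320.
With 3 symmetric Cournot firms, each firm's FOC gives 273 − 2q = 113, so q = 80, Q = 3·80 = 240, and P = 153.
DWL is the triangle between Q = 240 and Q = 320: ½·(320 − 240)·(153 − 113) = 1600.

DWL = 1600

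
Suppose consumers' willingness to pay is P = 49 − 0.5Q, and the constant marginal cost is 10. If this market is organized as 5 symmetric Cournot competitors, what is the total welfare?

TS = 1478.75

With 5 symmetric Cournot firms, each firm's FOC gives 49 − 3q = 10, so q = 13, Q = 5·13 = 65, and P = 16.5.
CS = ½·(49 − 16.5)·65 = 1056.25; PS = (16.5 − 10)·65 = 422.5; TS = 1478.75.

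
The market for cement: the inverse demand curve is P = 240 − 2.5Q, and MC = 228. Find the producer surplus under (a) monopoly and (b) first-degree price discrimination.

Monopoly: PS = 14.4; Perfect PD: PS = 28.8

Monopoly sets MR = MC: 240 − 5Q = 228 ⇒ Q = 2.4, P = 240 − 2.5·2.4 = 234.
PS = (234 − 228)·2.4 = 14.4.
Under first-degree price discrimination the firm charges each unit its demand price and produces up to where P = MC, i.e. Q = 4.8. Consumer surplus is zero; producer surplus equals total surplus.
PS = ½·(240 − 228)·4.8 = 28.8.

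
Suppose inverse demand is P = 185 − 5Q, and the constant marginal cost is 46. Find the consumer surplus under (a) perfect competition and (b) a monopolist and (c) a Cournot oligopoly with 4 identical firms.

Competition: CS = 1932.1; Monopoly: CS = 483.025; Cournot: CS = 1236.544

Competitive firms price at marginal cost: P = 46, giving Q = 27.8.
CS = ½·(185 − 46)·27.8 = 1932.1.
A monopolist chooses Q where MR = MC. MR = 185 − 10Q; setting this equal to 46 gives Q = 13.9 and P = 115.5.
CS = ½·(185 − 115.5)·13.9 = 483.025.
With 4 symmetric Cournot firms, each firm's FOC gives 185 − 25q = 46, so q = 5.56, Q = 4·5.56 = 22.24, and P = 73.8.
CS = ½·(185 − 73.8)·22.24 = 1236.544.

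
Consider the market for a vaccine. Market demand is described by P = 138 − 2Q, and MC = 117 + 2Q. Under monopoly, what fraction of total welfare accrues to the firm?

A monopolist chooses Q where MR = MC. MR = 138 − 4Q; setting this equal to 117 + 2Q gives Q = 3.5 and P = 131.
CS = ½·(138 − 131)·3.5 = 12.25.
PS = P·Q − VC(Q) = 131·3.5 − (117·3.5 + ½·2·3.5²) = 36.75.
Share captured = PS/TS = 36.75/49 = 0.75.

PS/TS = 0.75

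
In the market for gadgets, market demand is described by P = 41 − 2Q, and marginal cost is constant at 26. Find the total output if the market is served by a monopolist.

Q = 3.75

A monopolist chooses Q where MR = MC. MR = 41 − 4Q; setting this equal to 26 gives Q = 3.75 and P = 33.5.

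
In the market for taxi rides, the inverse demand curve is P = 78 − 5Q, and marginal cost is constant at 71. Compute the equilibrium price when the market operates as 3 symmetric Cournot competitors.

Cournot with 3 identical firms: the symmetric best-response condition is 78 − 20q = 71. Each firm produces q = 0.35, total output Q = 1.05, price P = 72.75.

P = 72.75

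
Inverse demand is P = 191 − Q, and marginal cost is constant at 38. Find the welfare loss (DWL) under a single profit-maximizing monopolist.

Under competition P = MC = 38, so Q = (191 − 38)/1 = 153.
The monopolist equates marginal revenue to marginal cost: 191 − 2Q = 38, so Q = 76.5. From demand, P = 114.5.
DWL is the triangle between Q = 76.5 and Q = 153: ½·(153 − 76.5)·(114.5 − 38) = 2926.125.

DWL = 2926.125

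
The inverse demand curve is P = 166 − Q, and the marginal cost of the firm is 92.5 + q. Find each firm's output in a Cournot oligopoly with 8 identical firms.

In a 8-firm Cournot equilibrium, symmetry and the first-order condition give q = (166 − 92.5)/(10) = 7.35. So Q = 58.8 and P = 107.2.

q_i = 7.35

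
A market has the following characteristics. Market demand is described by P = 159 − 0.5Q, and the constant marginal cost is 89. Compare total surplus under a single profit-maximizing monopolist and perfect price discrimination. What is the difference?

The monopolist equates marginal revenue to marginal cost: 159 − Q = 89, so Q = 70. From demand, P = 124.
CS = ½·(159 − 124)·70 = 1225; PS = (124 − 89)·70 = 2450; TS = 3675.
With perfect price discrimination, output is the efficient level Q = 140 (where demand meets MC), but every buyer pays their willingness to pay: CS = 0 and PS = total surplus.
TS = 4900 (equal to competitive TS).
Change in total surplus: 4900 − 3675 = 1225.

TS rises by 1225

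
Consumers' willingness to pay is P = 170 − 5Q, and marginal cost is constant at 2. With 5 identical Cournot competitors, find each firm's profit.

With 5 symmetric Cournot firms, each firm's FOC gives 170 − 30q = 2, so q = 5.6, Q = 5·5.6 = 28, and P = 30.
Each firm's profit = (30 − 2)·5.6 = 156.8.

π_i = 156.8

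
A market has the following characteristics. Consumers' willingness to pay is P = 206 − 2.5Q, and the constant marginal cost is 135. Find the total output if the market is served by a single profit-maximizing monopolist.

Q = 14.2

Monopoly sets MR = MC: 206 − 5Q = 135 ⇒ Q = 14.2, P = 206 − 2.5·14.2 = 170.5.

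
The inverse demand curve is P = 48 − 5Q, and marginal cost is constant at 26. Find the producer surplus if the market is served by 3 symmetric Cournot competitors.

Cournot with 3 identical firms: the symmetric best-response condition is 48 − 20q = 26. Each firm produces q = 1.1, total output Q = 3.3, price P = 31.5.
PS = (31.5 − 26)·3.3 = 18.15.

PS = 18.15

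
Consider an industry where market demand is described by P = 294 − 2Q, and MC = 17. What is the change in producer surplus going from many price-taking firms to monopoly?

PS rises by 9591.125

Perfect competition: P = MC = 17, so 294 − 2Q = 17 and Q = 138.5.
PS = (17 − 17)·138.5 = 0.
Monopoly sets MR = MC: 294 − 4Q = 17 ⇒ Q = 69.25, P = 294 − 2·69.25 = 155.5.
PS = (155.5 − 17)·69.25 = 9591.125.
Change in producer surplus: 9591.125 − 0 = 9591.125.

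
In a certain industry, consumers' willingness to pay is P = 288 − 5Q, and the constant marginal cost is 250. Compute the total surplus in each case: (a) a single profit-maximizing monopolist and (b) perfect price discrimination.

The monopolist equates marginal revenue to marginal cost: 288 − 10Q = 250, so Q = 3.8. From demand, P = 269.
CS = ½·(288 − 269)·3.8 = 36.1; PS = (269 − 250)·3.8 = 72.2; TS = 108.3.
A perfectly discriminating monopolist sells every unit with P(Q) ≥ MC(Q), so output equals the competitive quantity Q = 7.6. Each buyer pays their reservation price, so CS = 0 and the firm captures all surplus.
TS = 144.4 (equal to competitive TS).

Monopoly: TS = 108.3; Perfect PD: TS = 144.4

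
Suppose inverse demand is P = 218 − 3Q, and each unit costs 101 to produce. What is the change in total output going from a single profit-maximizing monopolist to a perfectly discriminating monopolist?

A monopolist chooses Q where MR = MC. MR = 218 − 6Q; setting this equal to 101 gives Q = 19.5 and P = 159.5.
Under first-degree price discrimination the firm charges each unit its demand price and produces up to where P = MC, i.e. Q = 39. Consumer surplus is zero; producer surplus equals total surplus.
Change in total output: 39 − 19.5 = 19.5.

Q rises by 19.5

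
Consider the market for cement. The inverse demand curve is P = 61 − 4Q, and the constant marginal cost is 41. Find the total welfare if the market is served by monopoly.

Monopoly sets MR = MC: 61 − 8Q = 41 ⇒ Q = 2.5, P = 61 − 4·2.5 = 51.
CS = ½·(61 − 51)·2.5 = 12.5; PS = (51 − 41)·2.5 = 25; TS = 37.5.

TS = 37.5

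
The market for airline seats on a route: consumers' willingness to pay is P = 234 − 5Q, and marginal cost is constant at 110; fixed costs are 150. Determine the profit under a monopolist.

Monopoly sets MR = MC: 234 − 10Q = 110 ⇒ Q = 12.4, P = 234 − 5·12.4 = 172.
Profit = (172 − 110)·12.4 − 150 = 618.8.

Profit = 618.8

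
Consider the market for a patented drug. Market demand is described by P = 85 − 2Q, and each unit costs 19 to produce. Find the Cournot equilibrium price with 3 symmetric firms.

P = 35.5

Cournot with 3 identical firms: the symmetric best-response condition is 85 − 8q = 19. Each firm produces q = 8.25, total output Q = 24.75, price P = 35.5.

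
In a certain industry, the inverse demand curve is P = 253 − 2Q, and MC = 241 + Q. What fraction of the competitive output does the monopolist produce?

Q_m/Q_c = 0.6

A monopolist chooses Q where MR = MC. MR = 253 − 4Q; setting this equal to 241 + Q gives Q = 2.4 and P = 248.2.
Under competition P = MC: 253 − 2Q = 241 + Q ⇒ Q = 4, P = 245.
Ratio Q_m/Q_c = 2.4/4 = 0.6.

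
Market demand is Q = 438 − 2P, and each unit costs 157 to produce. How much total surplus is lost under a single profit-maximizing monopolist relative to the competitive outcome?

DWL = 961

Inverting demand: P = 219 − 0.5Q.
Under competition P = MC = 157, so Q = (219 − 157)/0.5 = 124.
The monopolist equates marginal revenue to marginal cost: 219 − Q = 157, so Q = 62. From demand, P = 188.
DWL is the triangle between Q = 62 and Q = 124: ½·(124 − 62)·(188 − 157) = 961.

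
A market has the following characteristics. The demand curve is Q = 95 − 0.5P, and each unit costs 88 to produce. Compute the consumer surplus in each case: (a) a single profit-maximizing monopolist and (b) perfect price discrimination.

Inverting demand: P = 190 − 2Q.
The monopolist equates marginal revenue to marginal cost: 190 − 4Q = 88, so Q = 25.5. From demand, P = 139.
CS = ½·(190 − 139)·25.5 = 650.25.
Under first-degree price discrimination the firm charges each unit its demand price and produces up to where P = MC, i.e. Q = 51. Consumer surplus is zero; producer surplus equals total surplus.
CS = 0.

Monopoly: CS = 650.25; Perfect PD: CS = 0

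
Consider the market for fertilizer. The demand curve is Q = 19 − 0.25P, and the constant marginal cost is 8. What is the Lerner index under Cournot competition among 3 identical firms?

Lerner index = 0.68

Inverting demand: P = 76 − 4Q.
With 3 symmetric Cournot firms, each firm's FOC gives 76 − 16q = 8, so q = 4.25, Q = 3·4.25 = 12.75, and P = 25.
Lerner index = (P − MC)/P = (25 − 8)/25 = 0.68.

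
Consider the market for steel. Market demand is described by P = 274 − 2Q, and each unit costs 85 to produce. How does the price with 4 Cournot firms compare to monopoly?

Cournot: P = 122.8; Monopoly: P = 179.5

With 4 symmetric Cournot firms, each firm's FOC gives 274 − 10q = 85, so q = 18.9, Q = 4·18.9 = 75.6, and P = 122.8.
The monopolist equates marginal revenue to marginal cost: 274 − 4Q = 85, so Q = 47.25. From demand, P = 179.5.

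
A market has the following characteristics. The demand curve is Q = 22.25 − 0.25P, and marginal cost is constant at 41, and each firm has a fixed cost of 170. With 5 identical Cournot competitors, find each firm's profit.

Inverting demand: P = 89 − 4Q.
Cournot with 5 identical firms: the symmetric best-response condition is 89 − 24q = 41. Each firm produces q = 2, total output Q = 10, price P = 49.
Each firm's profit = (49 − 41)·2 − 170 = −154.

π_i = −154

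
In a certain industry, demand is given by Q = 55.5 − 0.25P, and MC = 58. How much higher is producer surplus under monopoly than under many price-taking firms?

Inverting demand: P = 222 − 4Q.
Competitive firms price at marginal cost: P = 58, giving Q = 41.
PS = (58 − 58)·41 = 0.
Monopoly sets MR = MC: 222 − 8Q = 58 ⇒ Q = 20.5, P = 222 − 4·20.5 = 140.
PS = (140 − 58)·20.5 = 1681.
Change in producer surplus: 1681 − 0 = 1681.

PS rises by 1681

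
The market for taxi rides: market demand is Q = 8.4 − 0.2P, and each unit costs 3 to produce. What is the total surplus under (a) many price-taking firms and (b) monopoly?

Competition: TS = 152.1; Monopoly: TS = 114.075

Inverting demand: P = 42 − 5Q.
Under competition P = MC = 3, so Q = (42 − 3)/5 = 7.8.
CS = ½·(42 − 3)·7.8 = 152.1; PS = (3 − 3)·7.8 = 0; TS = 152.1.
Monopoly sets MR = MC: 42 − 10Q = 3 ⇒ Q = 3.9, P = 42 − 5·3.9 = 22.5.
CS = ½·(42 − 22.5)·3.9 = 38.025; PS = (22.5 − 3)·3.9 = 76.05; TS = 114.075.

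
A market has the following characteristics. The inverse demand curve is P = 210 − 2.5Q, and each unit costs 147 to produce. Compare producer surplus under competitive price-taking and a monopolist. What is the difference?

Perfect competition: P = MC = 147, so 210 − 2.5Q = 147 and Q = 25.2.
PS = (147 − 147)·25.2 = 0.
A monopolist chooses Q where MR = MC. MR = 210 − 5Q; setting this equal to 147 gives Q = 12.6 and P = 178.5.
PS = (178.5 − 147)·12.6 = 396.9.
Change in producer surplus: 396.9 − 0 = 396.9.

PS rises by 396.9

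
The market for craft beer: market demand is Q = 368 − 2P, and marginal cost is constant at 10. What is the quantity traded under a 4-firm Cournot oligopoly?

Q = 278.4

Inverting demand: P = 184 − 0.5Q.
With 4 symmetric Cournot firms, each firm's FOC gives 184 − 2.5q = 10, so q = 69.6, Q = 4·69.6 = 278.4, and P = 44.8.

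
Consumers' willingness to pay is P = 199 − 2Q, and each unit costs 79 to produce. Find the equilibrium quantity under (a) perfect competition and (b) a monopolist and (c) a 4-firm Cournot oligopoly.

Competition: Q = 60; Monopoly: Q = 30; Cournot: Q = 48

Competitive firms price at marginal cost: P = 79, giving Q = 60.
A monopolist chooses Q where MR = MC. MR = 199 − 4Q; setting this equal to 79 gives Q = 30 and P = 139.
With 4 symmetric Cournot firms, each firm's FOC gives 199 − 10q = 79, so q = 12, Q = 4·12 = 48, and P = 103.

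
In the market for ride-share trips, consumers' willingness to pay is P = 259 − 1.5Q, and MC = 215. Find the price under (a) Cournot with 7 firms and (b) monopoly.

In a 7-firm Cournot equilibrium, symmetry and the first-order condition give q = (259 − 215)/(12) = 11/3. So Q = 77/3 and P = 220.5.
A monopolist chooses Q where MR = MC. MR = 259 − 3Q; setting this equal to 215 gives Q = 44/3 and P = 237.

Cournot: P = 220.5; Monopoly: P = 237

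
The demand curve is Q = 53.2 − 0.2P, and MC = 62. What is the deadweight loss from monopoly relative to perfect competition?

DWL = 1040.4

Inverting demand: P = 266 − 5Q.
Competitive firms price at marginal cost: P = 62, giving Q = 40.8.
Monopoly sets MR = MC: 266 − 10Q = 62 ⇒ Q = 20.4, P = 266 − 5·20.4 = 164.
DWL is the triangle between Q = 20.4 and Q = 40.8: ½·(40.8 − 20.4)·(164 − 62) = 1040.4.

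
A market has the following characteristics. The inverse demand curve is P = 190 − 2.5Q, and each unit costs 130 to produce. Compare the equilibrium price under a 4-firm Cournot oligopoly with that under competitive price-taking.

Cournot: P = 142; Competition: P = 130

In a 4-firm Cournot equilibrium, symmetry and the first-order condition give q = (190 − 130)/(12.5) = 4.8. So Q = 19.2 and P = 142.
Under competition P = MC = 130, so Q = (190 − 130)/2.5 = 24.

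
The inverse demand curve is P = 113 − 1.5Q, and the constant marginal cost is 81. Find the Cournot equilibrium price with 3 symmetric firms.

P = 89

With 3 symmetric Cournot firms, each firm's FOC gives 113 − 6q = 81, so q = 16/3, Q = 3·16/3 = 16, and P = 89.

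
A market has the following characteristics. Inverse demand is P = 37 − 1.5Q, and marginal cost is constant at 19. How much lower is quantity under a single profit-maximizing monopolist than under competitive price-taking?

Quantity falls by 6

Perfect competition: P = MC = 19, so 37 − 1.5Q = 19 and Q = 12.
Monopoly sets MR = MC: 37 − 3Q = 19 ⇒ Q = 6, P = 37 − 1.5·6 = 28.
Change in quantity: 6 − 12 = −6.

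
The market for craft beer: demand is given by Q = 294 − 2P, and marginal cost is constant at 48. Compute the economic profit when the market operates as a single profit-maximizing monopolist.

Profit = 4900.5

Inverting demand: P = 147 − 0.5Q.
The monopolist equates marginal revenue to marginal cost: 147 − Q = 48, so Q = 99. From demand, P = 97.5.
Profit = (97.5 − 48)·99 = 4900.5.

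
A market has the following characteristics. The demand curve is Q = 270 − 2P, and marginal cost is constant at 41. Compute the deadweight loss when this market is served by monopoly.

Inverting demand: P = 135 − 0.5Q.
Competitive firms price at marginal cost: P = 41, giving Q = 188.
Monopoly sets MR = MC: 135 − Q = 41 ⇒ Q = 94, P = 135 − 0.5·94 = 88.
DWL is the triangle between Q = 94 and Q = 188: ½·(188 − 94)·(88 − 41) = 2209.

DWL = 2209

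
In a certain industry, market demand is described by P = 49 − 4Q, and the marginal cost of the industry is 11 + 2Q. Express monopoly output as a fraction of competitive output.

Q_m/Q_c = 0.6

A monopolist chooses Q where MR = MC. MR = 49 − 8Q; setting this equal to 11 + 2Q gives Q = 3.8 and P = 33.8.
Competitive equilibrium sets price equal to marginal cost: 49 − 4Q = 11 + 2Q, so Q = 19/3 and P = 71/3.
Ratio Q_m/Q_c = 3.8/(19/3) = 0.6.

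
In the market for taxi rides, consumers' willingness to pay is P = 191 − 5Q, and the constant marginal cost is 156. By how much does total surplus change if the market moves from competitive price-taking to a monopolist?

Under competition P = MC = 156, so Q = (191 − 156)/5 = 7.
CS = ½·(191 − 156)·7 = 122.5; PS = (156 − 156)·7 = 0; TS = 122.5.
Monopoly sets MR = MC: 191 − 10Q = 156 ⇒ Q = 3.5, P = 191 − 5·3.5 = 173.5.
CS = ½·(191 − 173.5)·3.5 = 30.625; PS = (173.5 − 156)·3.5 = 61.25; TS = 91.875.
Change in total surplus: 91.875 − 122.5 = −30.625.

Total surplus falls by 30.625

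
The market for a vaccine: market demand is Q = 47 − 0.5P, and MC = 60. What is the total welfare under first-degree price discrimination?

Inverting demand: P = 94 − 2Q.
With perfect price discrimination, output is the efficient level Q = 17 (where demand meets MC), but every buyer pays their willingness to pay: CS = 0 and PS = total surplus.
TS = 289 (equal to competitive TS).

TS = 289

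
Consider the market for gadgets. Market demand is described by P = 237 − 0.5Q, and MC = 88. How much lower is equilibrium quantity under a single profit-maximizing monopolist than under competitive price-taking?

Equilibrium quantity falls by 149

Under competition P = MC = 88, so Q = (237 − 88)/0.5 = 298.
The monopolist equates marginal revenue to marginal cost: 237 − Q = 88, so Q = 149. From demand, P = 162.5.
Change in equilibrium quantity: 149 − 298 = −149.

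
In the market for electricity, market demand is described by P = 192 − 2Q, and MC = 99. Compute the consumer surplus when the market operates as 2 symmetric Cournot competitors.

In a 2-firm Cournot equilibrium, symmetry and the first-order condition give q = (192 − 99)/(6) = 15.5. So Q = 31 and P = 130.
CS = ½·(192 − 130)·31 = 961.

CS = 961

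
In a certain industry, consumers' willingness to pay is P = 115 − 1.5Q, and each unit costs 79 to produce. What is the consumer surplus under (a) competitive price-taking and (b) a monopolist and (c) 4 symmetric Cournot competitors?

Competitive firms price at marginal cost: P = 79, giving Q = 24.
CS = ½·(115 − 79)·24 = 432.
A monopolist chooses Q where MR = MC. MR = 115 − 3Q; setting this equal to 79 gives Q = 12 and P = 97.
CS = ½·(115 − 97)·12 = 108.
Cournot with 4 identical firms: the symmetric best-response condition is 115 − 7.5q = 79. Each firm produces q = 4.8, total output Q = 19.2, price P = 86.2.
CS = ½·(115 − 86.2)·19.2 = 276.48.

Competition: CS = 432; Monopoly: CS = 108; Cournot: CS = 276.48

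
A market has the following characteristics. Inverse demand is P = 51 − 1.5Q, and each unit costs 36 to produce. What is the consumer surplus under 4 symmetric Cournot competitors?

With 4 symmetric Cournot firms, each firm's FOC gives 51 − 7.5q = 36, so q = 2, Q = 4·2 = 8, and P = 39.
CS = ½·(51 − 39)·8 = 48.

CS = 48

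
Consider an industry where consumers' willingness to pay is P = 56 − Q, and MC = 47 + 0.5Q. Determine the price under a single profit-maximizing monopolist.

P = 52.4

The monopolist equates marginal revenue to marginal cost: 56 − 2Q = 47 + 0.5Q, so Q = 3.6. From demand, P = 52.4.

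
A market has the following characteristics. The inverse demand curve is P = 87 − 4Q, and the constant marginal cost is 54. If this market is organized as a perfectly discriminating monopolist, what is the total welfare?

With perfect price discrimination, output is the efficient level Q = 8.25 (where demand meets MC), but every buyer pays their willingness to pay: CS = 0 and PS = total surplus.
TS = 136.125 (equal to competitive TS).

TS = 136.125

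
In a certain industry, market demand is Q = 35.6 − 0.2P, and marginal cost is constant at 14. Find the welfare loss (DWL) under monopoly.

DWL = 672.4

Inverting demand: P = 178 − 5Q.
Perfect competition: P = MC = 14, so 178 − 5Q = 14 and Q = 32.8.
Monopoly sets MR = MC: 178 − 10Q = 14 ⇒ Q = 16.4, P = 178 − 5·16.4 = 96.
DWL is the triangle between Q = 16.4 and Q = 32.8: ½·(32.8 − 16.4)·(96 − 14) = 672.4.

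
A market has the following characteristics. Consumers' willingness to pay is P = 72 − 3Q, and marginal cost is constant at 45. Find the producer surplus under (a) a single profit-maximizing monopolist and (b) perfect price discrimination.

Monopoly: PS = 60.75; Perfect PD: PS = 121.5

Monopoly sets MR = MC: 72 − 6Q = 45 ⇒ Q = 4.5, P = 72 − 3·4.5 = 58.5.
PS = (58.5 − 45)·4.5 = 60.75.
Under first-degree price discrimination the firm charges each unit its demand price and produces up to where P = MC, i.e. Q = 9. Consumer surplus is zero; producer surplus equals total surplus.
PS = ½·(72 − 45)·9 = 121.5.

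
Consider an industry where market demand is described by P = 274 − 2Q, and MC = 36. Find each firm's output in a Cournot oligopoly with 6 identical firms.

With 6 symmetric Cournot firms, each firm's FOC gives 274 − 14q = 36, so q = 17, Q = 6·17 = 102, and P = 70.

q_i = 17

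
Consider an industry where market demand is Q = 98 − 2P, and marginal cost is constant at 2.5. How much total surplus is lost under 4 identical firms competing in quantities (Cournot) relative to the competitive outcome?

Inverting demand: P = 49 − 0.5Q.
Under competition P = MC = 2.5, so Q = (49 − 2.5)/0.5 = 93.
With 4 symmetric Cournot firms, each firm's FOC gives 49 − 2.5q = 2.5, so q = 18.6, Q = 4·18.6 = 74.4, and P = 11.8.
DWL is the triangle between Q = 74.4 and Q = 93: ½·(93 − 74.4)·(11.8 − 2.5) = 86.49.

DWL = 86.49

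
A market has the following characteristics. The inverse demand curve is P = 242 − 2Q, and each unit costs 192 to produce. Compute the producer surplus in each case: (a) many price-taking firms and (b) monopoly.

Under competition P = MC = 192, so Q = (242 − 192)/2 = 25.
PS = (192 − 192)·25 = 0.
A monopolist chooses Q where MR = MC. MR = 242 − 4Q; setting this equal to 192 gives Q = 12.5 and P = 217.
PS = (217 − 192)·12.5 = 312.5.

Competition: PS = 0; Monopoly: PS = 312.5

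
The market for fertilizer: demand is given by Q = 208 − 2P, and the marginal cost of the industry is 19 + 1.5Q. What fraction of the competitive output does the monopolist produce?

Inverting demand: P = 104 − 0.5Q.
The monopolist equates marginal revenue to marginal cost: 104 − Q = 19 + 1.5Q, so Q = 34. From demand, P = 87.
Under competition P = MC: 104 − 0.5Q = 19 + 1.5Q ⇒ Q = 42.5, P = 82.75.
Ratio Q_m/Q_c = 34/42.5 = 0.8.

Q_m/Q_c = 0.8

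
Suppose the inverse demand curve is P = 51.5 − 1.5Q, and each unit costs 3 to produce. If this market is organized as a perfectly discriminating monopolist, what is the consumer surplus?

CS = 0

A perfectly discriminating monopolist sells every unit with P(Q) ≥ MC(Q), so output equals the competitive quantity Q = 97/3. Each buyer pays their reservation price, so CS = 0 and the firm captures all surplus.
CS = 0.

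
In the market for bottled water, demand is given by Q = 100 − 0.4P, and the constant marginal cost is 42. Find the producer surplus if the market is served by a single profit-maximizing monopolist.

PS = 4326.4

Inverting demand: P = 250 − 2.5Q.
The monopolist equates marginal revenue to marginal cost: 250 − 5Q = 42, so Q = 41.6. From demand, P = 146.
PS = (146 − 42)·41.6 = 4326.4.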